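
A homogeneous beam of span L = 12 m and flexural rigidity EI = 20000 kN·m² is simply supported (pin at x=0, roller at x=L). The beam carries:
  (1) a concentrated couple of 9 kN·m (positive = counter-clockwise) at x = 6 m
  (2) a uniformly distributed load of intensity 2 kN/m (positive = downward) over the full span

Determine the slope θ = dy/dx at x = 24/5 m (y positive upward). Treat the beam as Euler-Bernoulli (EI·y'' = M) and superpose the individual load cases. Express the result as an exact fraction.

θ(24/5) = -9621/5000000 rad

Load 1 — applied couple M₀=9 kN·m at a=6 m (b=L-a=6):
  θ_1 = (M₀x²/(2L)+C₁)/EI  [x≤a] with C₁=M₀(3b²-L²)/(6L)=-9/2 = (9·(24/5)²/(2·12)+(-9/2))/20000 = 207/1000000 rad
Load 2 — uniform load w=2 kN/m over full span:
  θ_2 = -w(L³-6Lx²+4x³)/(24EI) = -2·(12³-6·12·(24/5)²+4·(24/5)³)/(24·20000) = -333/156250 rad
Superposition: θ = Σ θ_i = -9621/5000000 rad ≈ -0.001924 rad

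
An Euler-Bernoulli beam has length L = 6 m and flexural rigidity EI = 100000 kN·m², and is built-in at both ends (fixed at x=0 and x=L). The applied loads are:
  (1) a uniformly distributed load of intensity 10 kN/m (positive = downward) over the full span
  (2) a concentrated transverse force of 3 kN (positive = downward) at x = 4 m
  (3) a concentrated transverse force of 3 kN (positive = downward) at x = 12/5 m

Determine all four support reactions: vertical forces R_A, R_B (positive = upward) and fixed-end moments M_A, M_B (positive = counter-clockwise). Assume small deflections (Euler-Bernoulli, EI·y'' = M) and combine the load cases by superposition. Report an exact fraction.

R_A = 36812/1125 kN, M_A = 12722/375 kN·m, R_B = 37438/1125 kN, M_B = -12898/375 kN·m

Load 1 — uniform load w=10 kN/m over full span:
  R_A = wL/2 = 10·6/2 = 30 kN
  M_A = wL²/12 = 10·6²/12 = 30 kN·m
  R_B = wL/2 = 10·6/2 = 30 kN
  M_B = -wL²/12 = -10·6²/12 = -30 kN·m
Load 2 — point force P=3 kN at a=4 m (b=L-a=2):
  R_A = Pb²(3a+b)/L³ = 3·2²·(3·4+2)/6³ = 7/9 kN
  M_A = Pab²/L² = 3·4·2²/6² = 4/3 kN·m
  R_B = Pa²(a+3b)/L³ = 3·4²·(4+3·2)/6³ = 20/9 kN
  M_B = -Pa²b/L² = -3·4²·2/6² = -8/3 kN·m
Load 3 — point force P=3 kN at a=12/5 m (b=L-a=18/5):
  R_A = Pb²(3a+b)/L³ = 3·(18/5)²·(3·(12/5)+(18/5))/6³ = 243/125 kN
  M_A = Pab²/L² = 3·(12/5)·(18/5)²/6² = 324/125 kN·m
  R_B = Pa²(a+3b)/L³ = 3·(12/5)²·((12/5)+3·(18/5))/6³ = 132/125 kN
  M_B = -Pa²b/L² = -3·(12/5)²·(18/5)/6² = -216/125 kN·m
Superposition: R_A = 36812/1125 kN, M_A = 12722/375 kN·m, R_B = 37438/1125 kN, M_B = -12898/375 kN·m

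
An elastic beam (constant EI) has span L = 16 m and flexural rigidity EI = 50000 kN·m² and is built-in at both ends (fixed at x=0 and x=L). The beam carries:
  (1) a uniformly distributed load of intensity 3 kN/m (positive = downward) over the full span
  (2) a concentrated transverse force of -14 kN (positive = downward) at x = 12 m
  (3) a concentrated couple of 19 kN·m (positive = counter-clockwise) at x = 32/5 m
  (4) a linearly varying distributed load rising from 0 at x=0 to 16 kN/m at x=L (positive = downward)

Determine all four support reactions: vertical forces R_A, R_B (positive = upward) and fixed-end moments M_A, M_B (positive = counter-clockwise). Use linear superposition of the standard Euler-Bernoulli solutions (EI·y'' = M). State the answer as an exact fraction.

R_A = 24769/400 kN, M_A = 28847/150 kN·m, R_B = 40031/400 kN, M_B = -11561/50 kN·m

Load 1 — uniform load w=3 kN/m over full span:
  R_A = wL/2 = 3·16/2 = 24 kN
  M_A = wL²/12 = 3·16²/12 = 64 kN·m
  R_B = wL/2 = 3·16/2 = 24 kN
  M_B = -wL²/12 = -3·16²/12 = -64 kN·m
Load 2 — point force P=-14 kN at a=12 m (b=L-a=4):
  R_A = Pb²(3a+b)/L³ = (-14)·4²·(3·12+4)/16³ = -35/16 kN
  M_A = Pab²/L² = (-14)·12·4²/16² = -21/2 kN·m
  R_B = Pa²(a+3b)/L³ = (-14)·12²·(12+3·4)/16³ = -189/16 kN
  M_B = -Pa²b/L² = -(-14)·12²·4/16² = 63/2 kN·m
Load 3 — applied couple M₀=19 kN·m at a=32/5 m (b=L-a=48/5):
  R_A = 6M₀ab/L³ = 6·19·(32/5)·(48/5)/16³ = 171/100 kN
  M_A = M₀b(2a-b)/L² = 19·(48/5)·(2·(32/5)-(48/5))/16² = 57/25 kN·m
  R_B = -6M₀ab/L³ = -6·19·(32/5)·(48/5)/16³ = -171/100 kN
  M_B = M₀a(2b-a)/L² = 19·(32/5)·(2·(48/5)-(32/5))/16² = 152/25 kN·m
Load 4 — triangular load w₀=16 kN/m (0→w₀ over full span):
  R_A = 3w₀L/20 = 3·16·16/20 = 192/5 kN
  M_A = w₀L²/30 = 16·16²/30 = 2048/15 kN·m
  R_B = 7w₀L/20 = 7·16·16/20 = 448/5 kN
  M_B = -w₀L²/20 = -16·16²/20 = -1024/5 kN·m
Superposition: R_A = 24769/400 kN, M_A = 28847/150 kN·m, R_B = 40031/400 kN, M_B = -11561/50 kN·m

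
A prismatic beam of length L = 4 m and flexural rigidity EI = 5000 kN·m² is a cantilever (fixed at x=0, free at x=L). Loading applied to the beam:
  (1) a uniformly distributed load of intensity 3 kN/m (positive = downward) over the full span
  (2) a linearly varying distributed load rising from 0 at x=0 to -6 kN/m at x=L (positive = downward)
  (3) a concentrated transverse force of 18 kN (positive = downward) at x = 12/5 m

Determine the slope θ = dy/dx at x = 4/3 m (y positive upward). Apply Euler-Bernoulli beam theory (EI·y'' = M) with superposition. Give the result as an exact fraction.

Load 1 — uniform load w=3 kN/m over full span:
  θ_1 = -wx(x²-3Lx+3L²)/(6EI) = -3·(4/3)·((4/3)²-3·4·(4/3)+3·4²)/(6·5000) = -76/16875 rad
Load 2 — triangular load w₀=-6 kN/m (0→w₀ over full span):
  θ_2 = (w₀Lx²/4-w₀L²x/3-w₀x⁴/(24L))/EI = ((-6)·4·(4/3)²/4-(-6)·4²·(4/3)/3-(-6)·(4/3)⁴/(24·4))/5000 = 326/50625 rad
Load 3 — point force P=18 kN at a=12/5 m (b=L-a=8/5):
  θ_3 = -Px(2a-x)/(2EI)  [x≤a] = -18·(4/3)·(2·(12/5)-(4/3))/(2·5000) = -26/3125 rad
Superposition: θ = Σ θ_i = -1616/253125 rad ≈ -0.006384 rad

θ(4/3) = -1616/253125 rad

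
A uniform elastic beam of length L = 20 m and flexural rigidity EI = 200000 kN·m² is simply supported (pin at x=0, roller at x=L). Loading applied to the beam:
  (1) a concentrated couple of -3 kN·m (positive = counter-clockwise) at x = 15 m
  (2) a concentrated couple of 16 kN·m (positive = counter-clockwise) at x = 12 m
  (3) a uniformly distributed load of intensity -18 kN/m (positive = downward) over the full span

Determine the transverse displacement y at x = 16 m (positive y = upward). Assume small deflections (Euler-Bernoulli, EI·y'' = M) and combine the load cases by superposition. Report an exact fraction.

y(16) = 44551/400000 m

Load 1 — applied couple M₀=-3 kN·m at a=15 m (b=L-a=5):
  y_1 = (M₀x³/(6L)-M₀(x-a)²/2+C₁x)/EI  [x>a] with C₁=M₀(3b²-L²)/(6L)=65/8 = ((-3)·16³/(6·20)-(-3)·(16-15)²/2+(65/8)·16)/200000 = 291/2000000 m
Load 2 — applied couple M₀=16 kN·m at a=12 m (b=L-a=8):
  y_2 = (M₀x³/(6L)-M₀(x-a)²/2+C₁x)/EI  [x>a] with C₁=M₀(3b²-L²)/(6L)=-416/15 = (16·16³/(6·20)-16·(16-12)²/2+(-416/15)·16)/200000 = -2/15625 m
Load 3 — uniform load w=-18 kN/m over full span:
  y_3 = -wx(L³-2Lx²+x³)/(24EI) = -(-18)·16·(20³-2·20·16²+16³)/(24·200000) = 348/3125 m
Superposition: y = Σ y_i = 44551/400000 m ≈ 0.111378 m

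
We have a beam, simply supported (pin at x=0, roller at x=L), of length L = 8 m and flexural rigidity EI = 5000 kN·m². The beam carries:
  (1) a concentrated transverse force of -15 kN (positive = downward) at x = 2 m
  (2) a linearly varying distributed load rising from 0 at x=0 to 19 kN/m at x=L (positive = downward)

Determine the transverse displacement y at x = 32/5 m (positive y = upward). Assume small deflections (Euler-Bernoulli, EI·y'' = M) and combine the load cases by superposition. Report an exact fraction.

y(32/5) = -1011081/19531250 m

Load 1 — point force P=-15 kN at a=2 m (b=L-a=6):
  y_1 = -Pa(L-x)(2Lx-a²-x²)/(6LEI)  [x>a] = -(-15)·2·(8-(32/5))·(2·8·(32/5)-2²-(32/5)²)/(6·8·5000) = 359/31250 m
Load 2 — triangular load w₀=19 kN/m (0→w₀ over full span):
  y_2 = -w₀x(7L⁴-10L²x²+3x⁴)/(360LEI) = -19·(32/5)·(7·8⁴-10·8²·(32/5)²+3·(32/5)⁴)/(360·8·5000) = -617728/9765625 m
Superposition: y = Σ y_i = -1011081/19531250 m ≈ -0.051767 m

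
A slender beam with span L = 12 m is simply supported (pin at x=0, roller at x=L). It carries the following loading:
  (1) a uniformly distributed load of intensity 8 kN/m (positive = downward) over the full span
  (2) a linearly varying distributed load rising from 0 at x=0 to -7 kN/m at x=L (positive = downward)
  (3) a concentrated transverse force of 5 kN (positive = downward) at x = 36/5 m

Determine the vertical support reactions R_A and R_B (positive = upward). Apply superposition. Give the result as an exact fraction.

Load 1 — uniform load w=8 kN/m over full span:
  R_A = wL/2 = 8·12/2 = 48 kN
  R_B = wL/2 = 8·12/2 = 48 kN
Load 2 — triangular load w₀=-7 kN/m (0→w₀ over full span):
  R_A = w₀L/6 = (-7)·12/6 = -14 kN
  R_B = w₀L/3 = (-7)·12/3 = -28 kN
Load 3 — point force P=5 kN at a=36/5 m (b=L-a=24/5):
  R_A = Pb/L = 5·(24/5)/12 = 2 kN
  R_B = Pa/L = 5·(36/5)/12 = 3 kN
Superposition: R_A = 36 kN, R_B = 23 kN

R_A = 36 kN, R_B = 23 kN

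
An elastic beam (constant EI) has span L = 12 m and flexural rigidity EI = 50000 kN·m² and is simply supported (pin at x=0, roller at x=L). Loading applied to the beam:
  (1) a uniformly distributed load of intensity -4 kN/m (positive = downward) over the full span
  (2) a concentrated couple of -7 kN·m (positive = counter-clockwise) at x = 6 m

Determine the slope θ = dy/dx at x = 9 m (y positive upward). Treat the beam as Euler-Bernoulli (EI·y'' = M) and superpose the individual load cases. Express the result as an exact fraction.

Load 1 — uniform load w=-4 kN/m over full span:
  θ_1 = -w(L³-6Lx²+4x³)/(24EI) = -(-4)·(12³-6·12·9²+4·9³)/(24·50000) = -99/25000 rad
Load 2 — applied couple M₀=-7 kN·m at a=6 m (b=L-a=6):
  θ_2 = (M₀x²/(2L)-M₀(x-a)+C₁)/EI  [x>a] with C₁=M₀(3b²-L²)/(6L)=7/2 = ((-7)·9²/(2·12)-(-7)·(9-6)+(7/2))/50000 = 7/400000 rad
Superposition: θ = Σ θ_i = -1577/400000 rad ≈ -0.003942 rad

θ(9) = -1577/400000 rad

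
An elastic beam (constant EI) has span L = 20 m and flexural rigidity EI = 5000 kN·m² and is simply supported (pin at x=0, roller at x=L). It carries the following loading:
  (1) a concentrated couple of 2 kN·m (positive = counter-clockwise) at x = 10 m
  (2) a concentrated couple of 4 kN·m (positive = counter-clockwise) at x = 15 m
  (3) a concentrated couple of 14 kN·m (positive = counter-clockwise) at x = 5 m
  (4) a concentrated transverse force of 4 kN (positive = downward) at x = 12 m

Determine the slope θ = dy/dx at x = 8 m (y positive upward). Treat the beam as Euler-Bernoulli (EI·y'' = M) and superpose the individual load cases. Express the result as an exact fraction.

Load 1 — applied couple M₀=2 kN·m at a=10 m (b=L-a=10):
  θ_1 = (M₀x²/(2L)+C₁)/EI  [x≤a] with C₁=M₀(3b²-L²)/(6L)=-5/3 = (2·8²/(2·20)+(-5/3))/5000 = 23/75000 rad
Load 2 — applied couple M₀=4 kN·m at a=15 m (b=L-a=5):
  θ_2 = (M₀x²/(2L)+C₁)/EI  [x≤a] with C₁=M₀(3b²-L²)/(6L)=-65/6 = (4·8²/(2·20)+(-65/6))/5000 = -133/150000 rad
Load 3 — applied couple M₀=14 kN·m at a=5 m (b=L-a=15):
  θ_3 = (M₀x²/(2L)-M₀(x-a)+C₁)/EI  [x>a] with C₁=M₀(3b²-L²)/(6L)=385/12 = (14·8²/(2·20)-14·(8-5)+(385/12))/5000 = 749/300000 rad
Load 4 — point force P=4 kN at a=12 m (b=L-a=8):
  θ_4 = -Pb(L²-b²-3x²)/(6LEI)  [x≤a] = -4·8·(20²-8²-3·8²)/(6·20·5000) = -24/3125 rad
Superposition: θ = Σ θ_i = -1729/300000 rad ≈ -0.005763 rad

θ(8) = -1729/300000 rad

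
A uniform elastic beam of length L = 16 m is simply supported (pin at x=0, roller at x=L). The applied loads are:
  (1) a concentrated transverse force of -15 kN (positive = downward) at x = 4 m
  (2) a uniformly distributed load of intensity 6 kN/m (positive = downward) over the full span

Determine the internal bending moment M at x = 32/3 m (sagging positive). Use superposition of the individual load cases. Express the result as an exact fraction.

M(32/3) = 452/3 kN·m

Load 1 — point force P=-15 kN at a=4 m (b=L-a=12):
  M_1 = Pa(L-x)/L  [x>a] = (-15)·4·(16-(32/3))/16 = -20 kN·m
Load 2 — uniform load w=6 kN/m over full span:
  M_2 = wx(L-x)/2 = 6·(32/3)·(16-(32/3))/2 = 512/3 kN·m
Superposition: M = Σ M_i = 452/3 kN·m ≈ 150.666667 kN·m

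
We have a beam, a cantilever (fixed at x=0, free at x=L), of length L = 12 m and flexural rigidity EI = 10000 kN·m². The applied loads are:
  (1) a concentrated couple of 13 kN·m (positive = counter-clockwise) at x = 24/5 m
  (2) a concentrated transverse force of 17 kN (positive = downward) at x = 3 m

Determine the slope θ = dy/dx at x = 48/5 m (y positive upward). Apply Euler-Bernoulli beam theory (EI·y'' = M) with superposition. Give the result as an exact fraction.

Load 1 — applied couple M₀=13 kN·m at a=24/5 m (b=L-a=36/5):
  θ_1 = M₀a/EI  [x>a] = 13·(24/5)/10000 = 39/6250 rad
Load 2 — point force P=17 kN at a=3 m (b=L-a=9):
  θ_2 = -Pa²/(2EI)  [x>a] = -17·3²/(2·10000) = -153/20000 rad
Superposition: θ = Σ θ_i = -141/100000 rad ≈ -0.001410 rad

θ(48/5) = -141/100000 rad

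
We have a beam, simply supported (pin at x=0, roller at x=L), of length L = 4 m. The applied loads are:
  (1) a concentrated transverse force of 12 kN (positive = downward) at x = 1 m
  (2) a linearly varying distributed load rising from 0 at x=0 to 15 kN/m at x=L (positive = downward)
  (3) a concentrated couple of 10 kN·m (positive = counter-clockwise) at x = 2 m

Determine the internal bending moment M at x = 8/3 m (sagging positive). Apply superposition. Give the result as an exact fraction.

Load 1 — point force P=12 kN at a=1 m (b=L-a=3):
  M_1 = Pa(L-x)/L  [x>a] = 12·1·(4-(8/3))/4 = 4 kN·m
Load 2 — triangular load w₀=15 kN/m (0→w₀ over full span):
  M_2 = w₀Lx/6 - w₀x³/(6L) = 15·4·(8/3)/6 - 15·(8/3)³/(6·4) = 400/27 kN·m
Load 3 — applied couple M₀=10 kN·m at a=2 m (b=L-a=2):
  M_3 = M₀x/L - M₀  [x>a] = 10·(8/3)/4 - 10 = -10/3 kN·m
Superposition: M = Σ M_i = 418/27 kN·m ≈ 15.481481 kN·m

M(8/3) = 418/27 kN·m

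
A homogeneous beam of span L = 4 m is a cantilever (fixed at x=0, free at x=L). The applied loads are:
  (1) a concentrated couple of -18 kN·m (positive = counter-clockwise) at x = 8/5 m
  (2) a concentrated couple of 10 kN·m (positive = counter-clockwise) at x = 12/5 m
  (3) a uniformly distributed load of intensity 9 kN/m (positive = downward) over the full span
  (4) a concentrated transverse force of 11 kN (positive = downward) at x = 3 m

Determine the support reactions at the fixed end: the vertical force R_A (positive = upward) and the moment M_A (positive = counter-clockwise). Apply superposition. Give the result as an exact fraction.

Load 1 — applied couple M₀=-18 kN·m at a=8/5 m (b=L-a=12/5):
  R_A = 0 kN
  M_A = -M₀ = -(-18) = 18 kN·m
Load 2 — applied couple M₀=10 kN·m at a=12/5 m (b=L-a=8/5):
  R_A = 0 kN
  M_A = -M₀ = -10 kN·m
Load 3 — uniform load w=9 kN/m over full span:
  R_A = wL = 9·4 = 36 kN
  M_A = wL²/2 = 9·4²/2 = 72 kN·m
Load 4 — point force P=11 kN at a=3 m (b=L-a=1):
  R_A = P = 11 kN
  M_A = Pa = 11·3 = 33 kN·m
Superposition: R_A = 47 kN, M_A = 113 kN·m

R_A = 47 kN, M_A = 113 kN·m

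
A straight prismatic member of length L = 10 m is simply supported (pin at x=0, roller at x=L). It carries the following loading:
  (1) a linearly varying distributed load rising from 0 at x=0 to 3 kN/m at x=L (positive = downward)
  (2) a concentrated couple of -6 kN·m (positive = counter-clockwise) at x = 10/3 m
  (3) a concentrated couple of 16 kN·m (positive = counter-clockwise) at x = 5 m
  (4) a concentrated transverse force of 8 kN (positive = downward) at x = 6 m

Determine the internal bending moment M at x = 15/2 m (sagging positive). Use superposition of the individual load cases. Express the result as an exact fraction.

Load 1 — triangular load w₀=3 kN/m (0→w₀ over full span):
  M_1 = w₀Lx/6 - w₀x³/(6L) = 3·10·(15/2)/6 - 3·(15/2)³/(6·10) = 525/32 kN·m
Load 2 — applied couple M₀=-6 kN·m at a=10/3 m (b=L-a=20/3):
  M_2 = M₀x/L - M₀  [x>a] = (-6)·(15/2)/10 - (-6) = 3/2 kN·m
Load 3 — applied couple M₀=16 kN·m at a=5 m (b=L-a=5):
  M_3 = M₀x/L - M₀  [x>a] = 16·(15/2)/10 - 16 = -4 kN·m
Load 4 — point force P=8 kN at a=6 m (b=L-a=4):
  M_4 = Pa(L-x)/L  [x>a] = 8·6·(10-(15/2))/10 = 12 kN·m
Superposition: M = Σ M_i = 829/32 kN·m ≈ 25.906250 kN·m

M(15/2) = 829/32 kN·m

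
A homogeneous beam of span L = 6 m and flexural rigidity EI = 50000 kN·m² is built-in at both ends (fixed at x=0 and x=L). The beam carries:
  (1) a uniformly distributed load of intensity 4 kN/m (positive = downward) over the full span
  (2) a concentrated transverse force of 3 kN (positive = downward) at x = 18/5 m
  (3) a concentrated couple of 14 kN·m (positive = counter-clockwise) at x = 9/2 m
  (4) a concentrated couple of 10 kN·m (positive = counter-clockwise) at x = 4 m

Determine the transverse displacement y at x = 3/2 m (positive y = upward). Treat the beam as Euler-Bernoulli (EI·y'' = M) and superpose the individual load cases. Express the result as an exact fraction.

Load 1 — uniform load w=4 kN/m over full span:
  y_1 = -wx²(L-x)²/(24EI) = -4·(3/2)²·(6-(3/2))²/(24·50000) = -243/1600000 m
Load 2 — point force P=3 kN at a=18/5 m (b=L-a=12/5):
  y_2 = -Pb²x²(3aL-(3a+b)x)/(6L³EI)  [x≤a] = -3·(12/5)²·(3/2)²·(3·(18/5)·6-(3·(18/5)+(12/5))·(3/2))/(6·6³·50000) = -27/1000000 m
Load 3 — applied couple M₀=14 kN·m at a=9/2 m (b=L-a=3/2):
  y_3 = (R_Ax³/6 - M_Ax²/2)/EI  [x≤a] with R_A=21/8, M_A=35/8 = ((21/8)·(3/2)³/6 - (35/8)·(3/2)²/2)/50000 = -441/6400000 m
Load 4 — applied couple M₀=10 kN·m at a=4 m (b=L-a=2):
  y_4 = (R_Ax³/6 - M_Ax²/2)/EI  [x≤a] with R_A=20/9, M_A=10/3 = ((20/9)·(3/2)³/6 - (10/3)·(3/2)²/2)/50000 = -1/20000 m
Superposition: y = Σ y_i = -9529/32000000 m ≈ -0.000298 m

y(3/2) = -9529/32000000 m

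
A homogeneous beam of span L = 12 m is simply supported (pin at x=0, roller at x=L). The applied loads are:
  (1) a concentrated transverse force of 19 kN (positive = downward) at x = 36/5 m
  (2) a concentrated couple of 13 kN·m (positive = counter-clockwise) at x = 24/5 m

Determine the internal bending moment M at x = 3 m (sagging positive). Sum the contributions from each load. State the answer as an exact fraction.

Load 1 — point force P=19 kN at a=36/5 m (b=L-a=24/5):
  M_1 = Pbx/L  [x≤a] = 19·(24/5)·3/12 = 114/5 kN·m
Load 2 — applied couple M₀=13 kN·m at a=24/5 m (b=L-a=36/5):
  M_2 = M₀x/L  [x≤a] = 13·3/12 = 13/4 kN·m
Superposition: M = Σ M_i = 521/20 kN·m ≈ 26.050000 kN·m

M(3) = 521/20 kN·m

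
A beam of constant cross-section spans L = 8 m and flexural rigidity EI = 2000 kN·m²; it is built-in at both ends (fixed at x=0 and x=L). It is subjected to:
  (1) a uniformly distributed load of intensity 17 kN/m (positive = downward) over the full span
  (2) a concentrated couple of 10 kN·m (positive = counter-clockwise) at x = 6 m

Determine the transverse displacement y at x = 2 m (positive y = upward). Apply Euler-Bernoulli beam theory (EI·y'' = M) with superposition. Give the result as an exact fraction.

Load 1 — uniform load w=17 kN/m over full span:
  y_1 = -wx²(L-x)²/(24EI) = -17·2²·(8-2)²/(24·2000) = -51/1000 m
Load 2 — applied couple M₀=10 kN·m at a=6 m (b=L-a=2):
  y_2 = (R_Ax³/6 - M_Ax²/2)/EI  [x≤a] with R_A=45/32, M_A=25/8 = ((45/32)·2³/6 - (25/8)·2²/2)/2000 = -7/3200 m
Superposition: y = Σ y_i = -851/16000 m ≈ -0.053187 m

y(2) = -851/16000 m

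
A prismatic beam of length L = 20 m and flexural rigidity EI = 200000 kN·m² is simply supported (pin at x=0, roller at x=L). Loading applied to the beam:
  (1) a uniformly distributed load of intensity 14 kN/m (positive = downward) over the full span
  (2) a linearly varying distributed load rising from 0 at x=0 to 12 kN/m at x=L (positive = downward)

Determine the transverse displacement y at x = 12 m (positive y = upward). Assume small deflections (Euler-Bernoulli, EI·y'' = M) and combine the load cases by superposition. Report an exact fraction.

Load 1 — uniform load w=14 kN/m over full span:
  y_1 = -wx(L³-2Lx²+x³)/(24EI) = -14·12·(20³-2·20·12²+12³)/(24·200000) = -434/3125 m
Load 2 — triangular load w₀=12 kN/m (0→w₀ over full span):
  y_2 = -w₀x(7L⁴-10L²x²+3x⁴)/(360LEI) = -12·12·(7·20⁴-10·20²·12²+3·12⁴)/(360·20·200000) = -4736/78125 m
Superposition: y = Σ y_i = -15586/78125 m ≈ -0.199501 m

y(12) = -15586/78125 m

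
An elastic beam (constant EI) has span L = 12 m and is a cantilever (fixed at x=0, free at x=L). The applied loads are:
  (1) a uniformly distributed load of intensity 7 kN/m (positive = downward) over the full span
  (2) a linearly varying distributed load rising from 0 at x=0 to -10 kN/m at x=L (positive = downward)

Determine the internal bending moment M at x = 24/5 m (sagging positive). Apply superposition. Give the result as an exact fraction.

M(24/5) = 648/25 kN·m

Load 1 — uniform load w=7 kN/m over full span:
  M_1 = -w(L-x)²/2 = -7·(12-(24/5))²/2 = -4536/25 kN·m
Load 2 — triangular load w₀=-10 kN/m (0→w₀ over full span):
  M_2 = w₀Lx/2 - w₀L²/3 - w₀x³/(6L) = (-10)·12·(24/5)/2 - (-10)·12²/3 - (-10)·(24/5)³/(6·12) = 5184/25 kN·m
Superposition: M = Σ M_i = 648/25 kN·m ≈ 25.920000 kN·m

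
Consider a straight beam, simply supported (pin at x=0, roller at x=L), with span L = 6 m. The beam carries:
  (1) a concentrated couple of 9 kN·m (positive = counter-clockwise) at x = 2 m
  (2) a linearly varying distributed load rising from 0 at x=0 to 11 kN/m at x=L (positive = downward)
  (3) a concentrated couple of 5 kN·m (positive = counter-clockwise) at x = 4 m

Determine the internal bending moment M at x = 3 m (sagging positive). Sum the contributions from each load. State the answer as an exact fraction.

Load 1 — applied couple M₀=9 kN·m at a=2 m (b=L-a=4):
  M_1 = M₀x/L - M₀  [x>a] = 9·3/6 - 9 = -9/2 kN·m
Load 2 — triangular load w₀=11 kN/m (0→w₀ over full span):
  M_2 = w₀Lx/6 - w₀x³/(6L) = 11·6·3/6 - 11·3³/(6·6) = 99/4 kN·m
Load 3 — applied couple M₀=5 kN·m at a=4 m (b=L-a=2):
  M_3 = M₀x/L  [x≤a] = 5·3/6 = 5/2 kN·m
Superposition: M = Σ M_i = 91/4 kN·m ≈ 22.750000 kN·m

M(3) = 91/4 kN·m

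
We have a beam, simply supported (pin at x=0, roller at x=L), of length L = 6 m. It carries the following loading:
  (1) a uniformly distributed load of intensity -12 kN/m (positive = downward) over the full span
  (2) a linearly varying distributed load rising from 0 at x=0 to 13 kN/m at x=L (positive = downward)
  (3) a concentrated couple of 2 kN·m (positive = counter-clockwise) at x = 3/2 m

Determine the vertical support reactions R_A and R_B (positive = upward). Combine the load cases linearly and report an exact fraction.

Load 1 — uniform load w=-12 kN/m over full span:
  R_A = wL/2 = (-12)·6/2 = -36 kN
  R_B = wL/2 = (-12)·6/2 = -36 kN
Load 2 — triangular load w₀=13 kN/m (0→w₀ over full span):
  R_A = w₀L/6 = 13·6/6 = 13 kN
  R_B = w₀L/3 = 13·6/3 = 26 kN
Load 3 — applied couple M₀=2 kN·m at a=3/2 m (b=L-a=9/2):
  R_A = M₀/L = 2/6 = 1/3 kN
  R_B = -M₀/L = -2/6 = -1/3 kN
Superposition: R_A = -68/3 kN, R_B = -31/3 kN

R_A = -68/3 kN, R_B = -31/3 kN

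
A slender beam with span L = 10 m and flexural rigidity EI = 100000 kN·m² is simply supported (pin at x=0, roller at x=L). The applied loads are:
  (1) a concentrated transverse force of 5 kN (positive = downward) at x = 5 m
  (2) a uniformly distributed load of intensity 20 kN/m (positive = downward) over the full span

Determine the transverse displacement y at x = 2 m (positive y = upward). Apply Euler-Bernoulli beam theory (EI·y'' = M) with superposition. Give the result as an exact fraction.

y(2) = -1927/120000 m

Load 1 — point force P=5 kN at a=5 m (b=L-a=5):
  y_1 = -Pbx(L²-b²-x²)/(6LEI)  [x≤a] = -5·5·2·(10²-5²-2²)/(6·10·100000) = -71/120000 m
Load 2 — uniform load w=20 kN/m over full span:
  y_2 = -wx(L³-2Lx²+x³)/(24EI) = -20·2·(10³-2·10·2²+2³)/(24·100000) = -29/1875 m
Superposition: y = Σ y_i = -1927/120000 m ≈ -0.016058 m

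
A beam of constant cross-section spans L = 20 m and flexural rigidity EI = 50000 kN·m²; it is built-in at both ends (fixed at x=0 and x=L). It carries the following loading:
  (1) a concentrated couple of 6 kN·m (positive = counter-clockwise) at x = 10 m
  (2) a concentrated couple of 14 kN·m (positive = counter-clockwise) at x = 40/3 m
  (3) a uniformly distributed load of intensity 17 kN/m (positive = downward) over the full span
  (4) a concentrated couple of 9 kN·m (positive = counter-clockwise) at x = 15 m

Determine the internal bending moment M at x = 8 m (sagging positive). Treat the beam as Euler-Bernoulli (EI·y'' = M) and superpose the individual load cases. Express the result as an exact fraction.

Load 1 — applied couple M₀=6 kN·m at a=10 m (b=L-a=10):
  M_1 = R_Ax - M_A  [x≤a] with R_A=9/20, M_A=3/2 = (9/20)·8 - (3/2) = 21/10 kN·m
Load 2 — applied couple M₀=14 kN·m at a=40/3 m (b=L-a=20/3):
  M_2 = R_Ax - M_A  [x≤a] with R_A=14/15, M_A=14/3 = (14/15)·8 - (14/3) = 14/5 kN·m
Load 3 — uniform load w=17 kN/m over full span:
  M_3 = wLx/2 - wL²/12 - wx²/2 = 17·20·8/2 - 17·20²/12 - 17·8²/2 = 748/3 kN·m
Load 4 — applied couple M₀=9 kN·m at a=15 m (b=L-a=5):
  M_4 = R_Ax - M_A  [x≤a] with R_A=81/160, M_A=45/16 = (81/160)·8 - (45/16) = 99/80 kN·m
Superposition: M = Σ M_i = 61313/240 kN·m ≈ 255.470833 kN·m

M(8) = 61313/240 kN·m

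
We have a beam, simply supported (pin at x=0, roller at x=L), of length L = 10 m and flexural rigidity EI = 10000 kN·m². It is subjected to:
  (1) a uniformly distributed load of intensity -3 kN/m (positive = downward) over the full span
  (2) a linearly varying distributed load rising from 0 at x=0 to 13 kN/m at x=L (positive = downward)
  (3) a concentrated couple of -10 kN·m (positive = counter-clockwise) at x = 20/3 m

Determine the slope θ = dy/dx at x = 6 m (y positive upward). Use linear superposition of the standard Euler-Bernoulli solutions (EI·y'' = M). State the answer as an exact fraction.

Load 1 — uniform load w=-3 kN/m over full span:
  θ_1 = -w(L³-6Lx²+4x³)/(24EI) = -(-3)·(10³-6·10·6²+4·6³)/(24·10000) = -37/10000 rad
Load 2 — triangular load w₀=13 kN/m (0→w₀ over full span):
  θ_2 = -w₀(7L⁴-30L²x²+15x⁴)/(360LEI) = -13·(7·10⁴-30·10²·6²+15·6⁴)/(360·10·10000) = 377/56250 rad
Load 3 — applied couple M₀=-10 kN·m at a=20/3 m (b=L-a=10/3):
  θ_3 = (M₀x²/(2L)+C₁)/EI  [x≤a] with C₁=M₀(3b²-L²)/(6L)=100/9 = ((-10)·6²/(2·10)+(100/9))/10000 = -31/45000 rad
Superposition: θ = Σ θ_i = 347/150000 rad ≈ 0.002313 rad

θ(6) = 347/150000 rad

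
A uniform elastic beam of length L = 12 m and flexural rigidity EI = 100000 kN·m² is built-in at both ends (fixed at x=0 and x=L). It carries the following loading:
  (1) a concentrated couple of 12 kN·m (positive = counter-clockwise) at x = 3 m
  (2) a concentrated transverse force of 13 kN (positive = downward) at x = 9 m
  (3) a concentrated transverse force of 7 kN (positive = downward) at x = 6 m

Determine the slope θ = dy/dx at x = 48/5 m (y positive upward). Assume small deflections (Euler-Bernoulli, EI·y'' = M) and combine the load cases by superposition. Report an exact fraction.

Load 1 — applied couple M₀=12 kN·m at a=3 m (b=L-a=9):
  θ_1 = (R_Ax²/2 - M_Ax - M₀(x-a))/EI  [x>a] with R_A=9/8, M_A=-9/4 = ((9/8)·(48/5)²/2 - (-9/4)·(48/5) - 12·((48/5)-3))/100000 = -9/156250 rad
Load 2 — point force P=13 kN at a=9 m (b=L-a=3):
  θ_2 = Pa²(L-x)(2bL-(3b+a)(L-x))/(2L³EI)  [x>a] = 13·9²·(12-(48/5))·(2·3·12-(3·3+9)·(12-(48/5)))/(2·12³·100000) = 1053/5000000 rad
Load 3 — point force P=7 kN at a=6 m (b=L-a=6):
  θ_3 = Pa²(L-x)(2bL-(3b+a)(L-x))/(2L³EI)  [x>a] = 7·6²·(12-(48/5))·(2·6·12-(3·6+6)·(12-(48/5)))/(2·12³·100000) = 189/1250000 rad
Superposition: θ = Σ θ_i = 1521/5000000 rad ≈ 0.000304 rad

θ(48/5) = 1521/5000000 rad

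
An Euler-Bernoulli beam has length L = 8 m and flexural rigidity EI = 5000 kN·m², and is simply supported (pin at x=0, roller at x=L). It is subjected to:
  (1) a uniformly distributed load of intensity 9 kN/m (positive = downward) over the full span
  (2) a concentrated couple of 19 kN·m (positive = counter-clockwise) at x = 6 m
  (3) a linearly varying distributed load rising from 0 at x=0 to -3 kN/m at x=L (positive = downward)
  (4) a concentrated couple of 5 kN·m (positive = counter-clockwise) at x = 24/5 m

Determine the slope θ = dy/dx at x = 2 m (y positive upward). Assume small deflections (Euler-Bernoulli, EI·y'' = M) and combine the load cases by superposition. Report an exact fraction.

θ(2) = -1919/75000 rad

Load 1 — uniform load w=9 kN/m over full span:
  θ_1 = -w(L³-6Lx²+4x³)/(24EI) = -9·(8³-6·8·2²+4·2³)/(24·5000) = -33/1250 rad
Load 2 — applied couple M₀=19 kN·m at a=6 m (b=L-a=2):
  θ_2 = (M₀x²/(2L)+C₁)/EI  [x≤a] with C₁=M₀(3b²-L²)/(6L)=-247/12 = (19·2²/(2·8)+(-247/12))/5000 = -19/6000 rad
Load 3 — triangular load w₀=-3 kN/m (0→w₀ over full span):
  θ_3 = -w₀(7L⁴-30L²x²+15x⁴)/(360LEI) = -(-3)·(7·8⁴-30·8²·2²+15·2⁴)/(360·8·5000) = 1327/300000 rad
Load 4 — applied couple M₀=5 kN·m at a=24/5 m (b=L-a=16/5):
  θ_4 = (M₀x²/(2L)+C₁)/EI  [x≤a] with C₁=M₀(3b²-L²)/(6L)=-52/15 = (5·2²/(2·8)+(-52/15))/5000 = -133/300000 rad
Superposition: θ = Σ θ_i = -1919/75000 rad ≈ -0.025587 rad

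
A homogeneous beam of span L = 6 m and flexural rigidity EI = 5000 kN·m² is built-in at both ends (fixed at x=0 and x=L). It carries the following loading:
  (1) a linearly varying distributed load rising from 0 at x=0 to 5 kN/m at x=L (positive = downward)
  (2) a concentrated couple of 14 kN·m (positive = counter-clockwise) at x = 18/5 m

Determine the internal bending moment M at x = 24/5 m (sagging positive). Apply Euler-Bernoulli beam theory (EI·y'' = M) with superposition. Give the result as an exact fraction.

M(24/5) = -264/125 kN·m

Load 1 — triangular load w₀=5 kN/m (0→w₀ over full span):
  M_1 = 3w₀Lx/20 - w₀L²/30 - w₀x³/(6L) = 3·5·6·(24/5)/20 - 5·6²/30 - 5·(24/5)³/(6·6) = 6/25 kN·m
Load 2 — applied couple M₀=14 kN·m at a=18/5 m (b=L-a=12/5):
  M_2 = R_Ax - M_A - M₀  [x>a] with R_A=84/25, M_A=112/25 = (84/25)·(24/5) - (112/25) - 14 = -294/125 kN·m
Superposition: M = Σ M_i = -264/125 kN·m ≈ -2.112000 kN·m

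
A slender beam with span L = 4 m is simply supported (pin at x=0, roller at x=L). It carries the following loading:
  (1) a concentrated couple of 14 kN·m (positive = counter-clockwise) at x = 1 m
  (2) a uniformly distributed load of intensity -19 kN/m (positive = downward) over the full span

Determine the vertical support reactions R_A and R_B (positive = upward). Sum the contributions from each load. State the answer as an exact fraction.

Load 1 — applied couple M₀=14 kN·m at a=1 m (b=L-a=3):
  R_A = M₀/L = 14/4 = 7/2 kN
  R_B = -M₀/L = -14/4 = -7/2 kN
Load 2 — uniform load w=-19 kN/m over full span:
  R_A = wL/2 = (-19)·4/2 = -38 kN
  R_B = wL/2 = (-19)·4/2 = -38 kN
Superposition: R_A = -69/2 kN, R_B = -83/2 kN

R_A = -69/2 kN, R_B = -83/2 kN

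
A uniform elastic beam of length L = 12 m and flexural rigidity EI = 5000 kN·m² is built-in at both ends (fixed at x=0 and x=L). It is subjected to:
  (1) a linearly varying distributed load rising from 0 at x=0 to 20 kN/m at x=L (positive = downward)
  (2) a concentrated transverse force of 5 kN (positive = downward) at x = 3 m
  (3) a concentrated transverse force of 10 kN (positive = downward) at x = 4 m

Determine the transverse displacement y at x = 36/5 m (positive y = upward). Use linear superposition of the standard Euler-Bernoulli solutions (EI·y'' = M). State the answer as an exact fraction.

y(36/5) = -2766487/23437500 m

Load 1 — triangular load w₀=20 kN/m (0→w₀ over full span):
  y_1 = -w₀x²(L-x)²(x+2L)/(120LEI) = -20·(36/5)²·(12-(36/5))²·((36/5)+2·12)/(120·12·5000) = -202176/1953125 m
Load 2 — point force P=5 kN at a=3 m (b=L-a=9):
  y_2 = -Pa²(L-x)²(3bL-(3b+a)(L-x))/(6L³EI)  [x>a] = -5·3²·(12-(36/5))²·(3·9·12-(3·9+3)·(12-(36/5)))/(6·12³·5000) = -9/2500 m
Load 3 — point force P=10 kN at a=4 m (b=L-a=8):
  y_3 = -Pa²(L-x)²(3bL-(3b+a)(L-x))/(6L³EI)  [x>a] = -10·4²·(12-(36/5))²·(3·8·12-(3·8+4)·(12-(36/5)))/(6·12³·5000) = -512/46875 m
Superposition: y = Σ y_i = -2766487/23437500 m ≈ -0.118037 m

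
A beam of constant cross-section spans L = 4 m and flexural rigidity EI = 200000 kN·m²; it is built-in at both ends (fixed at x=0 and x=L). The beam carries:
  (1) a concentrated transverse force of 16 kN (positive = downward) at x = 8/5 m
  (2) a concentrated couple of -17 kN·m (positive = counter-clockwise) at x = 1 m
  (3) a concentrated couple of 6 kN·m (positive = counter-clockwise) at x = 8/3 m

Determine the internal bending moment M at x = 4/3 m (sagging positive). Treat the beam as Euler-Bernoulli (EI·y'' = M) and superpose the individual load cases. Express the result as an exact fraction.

Load 1 — point force P=16 kN at a=8/5 m (b=L-a=12/5):
  M_1 = Pb²(3a+b)x/L³ - Pab²/L²  [x≤a] = 16·(12/5)²·(3·(8/5)+(12/5))·(4/3)/4³ - 16·(8/5)·(12/5)²/4² = 576/125 kN·m
Load 2 — applied couple M₀=-17 kN·m at a=1 m (b=L-a=3):
  M_2 = R_Ax - M_A - M₀  [x>a] with R_A=-153/32, M_A=51/16 = (-153/32)·(4/3) - (51/16) - (-17) = 119/16 kN·m
Load 3 — applied couple M₀=6 kN·m at a=8/3 m (b=L-a=4/3):
  M_3 = R_Ax - M_A  [x≤a] with R_A=2, M_A=2 = 2·(4/3) - 2 = 2/3 kN·m
Superposition: M = Σ M_i = 76273/6000 kN·m ≈ 12.712167 kN·m

M(4/3) = 76273/6000 kN·m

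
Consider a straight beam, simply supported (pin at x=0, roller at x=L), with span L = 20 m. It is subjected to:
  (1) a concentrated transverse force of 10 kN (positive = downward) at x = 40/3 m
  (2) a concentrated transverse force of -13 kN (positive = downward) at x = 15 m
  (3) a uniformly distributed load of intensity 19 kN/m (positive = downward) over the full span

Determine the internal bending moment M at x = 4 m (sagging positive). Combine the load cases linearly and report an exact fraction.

M(4) = 1825/3 kN·m

Load 1 — point force P=10 kN at a=40/3 m (b=L-a=20/3):
  M_1 = Pbx/L  [x≤a] = 10·(20/3)·4/20 = 40/3 kN·m
Load 2 — point force P=-13 kN at a=15 m (b=L-a=5):
  M_2 = Pbx/L  [x≤a] = (-13)·5·4/20 = -13 kN·m
Load 3 — uniform load w=19 kN/m over full span:
  M_3 = wx(L-x)/2 = 19·4·(20-4)/2 = 608 kN·m
Superposition: M = Σ M_i = 1825/3 kN·m ≈ 608.333333 kN·m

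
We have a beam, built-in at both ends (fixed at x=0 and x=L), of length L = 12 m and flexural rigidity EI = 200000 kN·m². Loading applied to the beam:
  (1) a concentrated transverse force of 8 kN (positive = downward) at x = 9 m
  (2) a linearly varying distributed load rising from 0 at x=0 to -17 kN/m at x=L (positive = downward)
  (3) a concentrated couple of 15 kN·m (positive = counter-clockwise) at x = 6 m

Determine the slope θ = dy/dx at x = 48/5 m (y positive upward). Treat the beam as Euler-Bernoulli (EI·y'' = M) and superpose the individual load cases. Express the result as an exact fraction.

Load 1 — point force P=8 kN at a=9 m (b=L-a=3):
  θ_1 = Pa²(L-x)(2bL-(3b+a)(L-x))/(2L³EI)  [x>a] = 8·9²·(12-(48/5))·(2·3·12-(3·3+9)·(12-(48/5)))/(2·12³·200000) = 81/1250000 rad
Load 2 — triangular load w₀=-17 kN/m (0→w₀ over full span):
  θ_2 = -w₀(2x(L-x)(L-2x)(x+2L)+x²(L-x)²)/(120LEI) = -(-17)·(2·(48/5)·(12-(48/5))·(12-2·(48/5))·((48/5)+2·12)+(48/5)²·(12-(48/5))²)/(120·12·200000) = -1224/1953125 rad
Load 3 — applied couple M₀=15 kN·m at a=6 m (b=L-a=6):
  θ_3 = (R_Ax²/2 - M_Ax - M₀(x-a))/EI  [x>a] with R_A=15/8, M_A=15/4 = ((15/8)·(48/5)²/2 - (15/4)·(48/5) - 15·((48/5)-6))/200000 = -9/500000 rad
Superposition: θ = Σ θ_i = -36243/62500000 rad ≈ -0.000580 rad

θ(48/5) = -36243/62500000 rad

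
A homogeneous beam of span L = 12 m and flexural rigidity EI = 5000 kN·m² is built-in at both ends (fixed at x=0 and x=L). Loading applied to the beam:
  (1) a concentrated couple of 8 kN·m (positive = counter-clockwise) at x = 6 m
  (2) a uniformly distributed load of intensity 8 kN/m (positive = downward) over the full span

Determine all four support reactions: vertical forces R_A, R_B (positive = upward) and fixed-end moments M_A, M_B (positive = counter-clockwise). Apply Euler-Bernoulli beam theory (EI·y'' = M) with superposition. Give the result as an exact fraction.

R_A = 49 kN, M_A = 98 kN·m, R_B = 47 kN, M_B = -94 kN·m

Load 1 — applied couple M₀=8 kN·m at a=6 m (b=L-a=6):
  R_A = 6M₀ab/L³ = 6·8·6·6/12³ = 1 kN
  M_A = M₀b(2a-b)/L² = 8·6·(2·6-6)/12² = 2 kN·m
  R_B = -6M₀ab/L³ = -6·8·6·6/12³ = -1 kN
  M_B = M₀a(2b-a)/L² = 8·6·(2·6-6)/12² = 2 kN·m
Load 2 — uniform load w=8 kN/m over full span:
  R_A = wL/2 = 8·12/2 = 48 kN
  M_A = wL²/12 = 8·12²/12 = 96 kN·m
  R_B = wL/2 = 8·12/2 = 48 kN
  M_B = -wL²/12 = -8·12²/12 = -96 kN·m
Superposition: R_A = 49 kN, M_A = 98 kN·m, R_B = 47 kN, M_B = -94 kN·m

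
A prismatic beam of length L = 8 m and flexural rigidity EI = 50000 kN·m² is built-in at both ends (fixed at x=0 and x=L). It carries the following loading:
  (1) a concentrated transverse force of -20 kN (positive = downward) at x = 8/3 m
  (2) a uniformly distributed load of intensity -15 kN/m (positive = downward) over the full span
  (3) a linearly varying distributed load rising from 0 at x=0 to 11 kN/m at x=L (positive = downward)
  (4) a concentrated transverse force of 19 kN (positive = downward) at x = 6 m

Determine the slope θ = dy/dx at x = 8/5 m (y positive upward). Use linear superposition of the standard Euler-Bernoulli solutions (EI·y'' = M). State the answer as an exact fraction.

θ(8/5) = 436867/421875000 rad

Load 1 — point force P=-20 kN at a=8/3 m (b=L-a=16/3):
  θ_1 = -Pb²x(2aL-(3a+b)x)/(2L³EI)  [x≤a] = -(-20)·(16/3)²·(8/5)·(2·(8/3)·8-(3·(8/3)+(16/3))·(8/5))/(2·8³·50000) = 32/84375 rad
Load 2 — uniform load w=-15 kN/m over full span:
  θ_2 = -wx(L-x)(L-2x)/(12EI) = -(-15)·(8/5)·(8-(8/5))·(8-2·(8/5))/(12·50000) = 96/78125 rad
Load 3 — triangular load w₀=11 kN/m (0→w₀ over full span):
  θ_3 = -w₀(2x(L-x)(L-2x)(x+2L)+x²(L-x)²)/(120LEI) = -11·(2·(8/5)·(8-(8/5))·(8-2·(8/5))·((8/5)+2·8)+(8/5)²·(8-(8/5))²)/(120·8·50000) = -2464/5859375 rad
Load 4 — point force P=19 kN at a=6 m (b=L-a=2):
  θ_4 = -Pb²x(2aL-(3a+b)x)/(2L³EI)  [x≤a] = -19·2²·(8/5)·(2·6·8-(3·6+2)·(8/5))/(2·8³·50000) = -19/125000 rad
Superposition: θ = Σ θ_i = 436867/421875000 rad ≈ 0.001036 rad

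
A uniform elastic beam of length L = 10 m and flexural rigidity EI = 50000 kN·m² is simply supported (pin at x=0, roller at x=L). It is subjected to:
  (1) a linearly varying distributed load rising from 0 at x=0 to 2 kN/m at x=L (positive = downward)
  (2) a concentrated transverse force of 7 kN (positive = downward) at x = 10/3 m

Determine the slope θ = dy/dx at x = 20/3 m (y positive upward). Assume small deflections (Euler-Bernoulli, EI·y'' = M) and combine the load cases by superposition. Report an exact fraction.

Load 1 — triangular load w₀=2 kN/m (0→w₀ over full span):
  θ_1 = -w₀(7L⁴-30L²x²+15x⁴)/(360LEI) = -2·(7·10⁴-30·10²·(20/3)²+15·(20/3)⁴)/(360·10·50000) = 91/243000 rad
Load 2 — point force P=7 kN at a=10/3 m (b=L-a=20/3):
  θ_2 = -Pa(2L²-6Lx+3x²+a²)/(6LEI)  [x>a] = -7·(10/3)·(2·10²-6·10·(20/3)+3·(20/3)²+(10/3)²)/(6·10·50000) = 7/16200 rad
Superposition: θ = Σ θ_i = 49/60750 rad ≈ 0.000807 rad

θ(20/3) = 49/60750 rad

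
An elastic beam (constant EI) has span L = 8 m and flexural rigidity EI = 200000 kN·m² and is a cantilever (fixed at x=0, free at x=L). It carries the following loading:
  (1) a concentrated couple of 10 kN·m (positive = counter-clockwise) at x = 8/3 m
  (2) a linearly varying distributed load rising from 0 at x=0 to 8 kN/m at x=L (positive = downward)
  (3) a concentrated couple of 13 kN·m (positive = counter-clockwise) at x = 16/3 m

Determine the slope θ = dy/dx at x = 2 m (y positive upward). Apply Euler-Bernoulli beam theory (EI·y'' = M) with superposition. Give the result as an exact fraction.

Load 1 — applied couple M₀=10 kN·m at a=8/3 m (b=L-a=16/3):
  θ_1 = M₀x/EI  [x≤a] = 10·2/200000 = 1/10000 rad
Load 2 — triangular load w₀=8 kN/m (0→w₀ over full span):
  θ_2 = (w₀Lx²/4-w₀L²x/3-w₀x⁴/(24L))/EI = (8·8·2²/4-8·8²·2/3-8·2⁴/(24·8))/200000 = -139/100000 rad
Load 3 — applied couple M₀=13 kN·m at a=16/3 m (b=L-a=8/3):
  θ_3 = M₀x/EI  [x≤a] = 13·2/200000 = 13/100000 rad
Superposition: θ = Σ θ_i = -29/25000 rad ≈ -0.001160 rad

θ(2) = -29/25000 rad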